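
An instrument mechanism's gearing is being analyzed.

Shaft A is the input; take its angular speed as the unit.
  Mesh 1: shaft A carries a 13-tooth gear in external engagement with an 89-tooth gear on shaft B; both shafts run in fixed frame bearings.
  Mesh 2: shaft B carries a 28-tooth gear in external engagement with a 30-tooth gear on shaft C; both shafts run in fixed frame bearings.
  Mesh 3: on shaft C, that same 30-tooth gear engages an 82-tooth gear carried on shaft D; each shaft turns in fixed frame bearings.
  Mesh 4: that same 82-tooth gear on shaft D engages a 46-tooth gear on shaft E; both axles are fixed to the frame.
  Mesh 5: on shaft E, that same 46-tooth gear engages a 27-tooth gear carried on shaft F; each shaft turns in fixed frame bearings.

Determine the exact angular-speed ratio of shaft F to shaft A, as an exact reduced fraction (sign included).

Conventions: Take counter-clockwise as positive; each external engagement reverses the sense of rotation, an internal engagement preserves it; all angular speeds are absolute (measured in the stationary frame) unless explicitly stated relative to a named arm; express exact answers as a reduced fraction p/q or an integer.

class = fixed-axis compound train [5 meshes; 5 ratios multiply, 5 sense flips]
mesh 1 [13T→89T]: running ratio 13/89, sense −
mesh 2 [28T→30T]: running ratio 182/1335, sense +
mesh 3 [30T→82T]: running ratio 182/3649, sense −
mesh 4 [82T→46T]: running ratio 182/2047, sense +
mesh 5 [46T→27T]: running ratio 364/2403, sense −
ω_out/ω_in = -364/2403

-364/2403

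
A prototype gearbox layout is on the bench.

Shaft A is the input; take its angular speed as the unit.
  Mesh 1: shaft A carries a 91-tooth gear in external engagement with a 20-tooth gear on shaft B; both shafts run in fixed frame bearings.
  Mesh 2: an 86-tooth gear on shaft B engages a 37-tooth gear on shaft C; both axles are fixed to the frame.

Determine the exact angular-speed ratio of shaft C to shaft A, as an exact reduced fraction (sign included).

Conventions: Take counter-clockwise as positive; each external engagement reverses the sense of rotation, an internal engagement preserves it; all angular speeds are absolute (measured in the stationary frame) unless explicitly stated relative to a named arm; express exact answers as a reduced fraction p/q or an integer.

3913/370

class = fixed-axis compound train [2 meshes; 2 ratios multiply, 2 sense flips]
mesh 1 [91T→20T]: running ratio 91/20, sense −
mesh 2 [86T→37T]: running ratio 3913/370, sense +
ω_out/ω_in = 3913/370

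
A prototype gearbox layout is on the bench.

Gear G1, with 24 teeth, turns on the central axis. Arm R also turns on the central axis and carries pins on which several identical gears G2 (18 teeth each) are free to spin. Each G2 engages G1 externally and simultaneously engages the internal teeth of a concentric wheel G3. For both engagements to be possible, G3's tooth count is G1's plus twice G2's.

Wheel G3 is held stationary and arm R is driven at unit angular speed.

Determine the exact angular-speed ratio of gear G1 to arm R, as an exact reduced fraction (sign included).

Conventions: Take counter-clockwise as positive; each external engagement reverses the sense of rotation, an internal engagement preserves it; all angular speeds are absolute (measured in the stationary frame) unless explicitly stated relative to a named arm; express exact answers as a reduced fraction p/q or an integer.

recognized (axles ride arm R): planetary set, 24/18/60 teeth
ring teeth: 24 + 2·18 = 60
24(ω_sun−ω_arm) = −60(ω_ring−ω_arm),  ω_ring = 0, ω_arm = 1
ω_sun = 1 − (60/24)(0−1) = 7/2
ω_out/ω_in = 7/2

7/2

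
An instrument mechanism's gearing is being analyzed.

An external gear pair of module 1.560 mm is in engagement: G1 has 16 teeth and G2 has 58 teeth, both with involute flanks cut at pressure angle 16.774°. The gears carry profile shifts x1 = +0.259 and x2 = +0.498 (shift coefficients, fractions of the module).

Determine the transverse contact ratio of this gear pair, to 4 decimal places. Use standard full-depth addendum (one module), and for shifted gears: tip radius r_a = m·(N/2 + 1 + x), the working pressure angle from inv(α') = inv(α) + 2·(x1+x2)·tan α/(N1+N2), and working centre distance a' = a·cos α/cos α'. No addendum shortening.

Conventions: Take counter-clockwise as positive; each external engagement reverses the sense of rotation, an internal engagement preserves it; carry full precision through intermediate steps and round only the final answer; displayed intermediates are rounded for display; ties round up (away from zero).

single-mesh involute tooth geometry (16T engaging 58T at module 1.560)
base radii: r_b1 = 11.948983, r_b2 = 43.315063
tip radii: r_a1 = 14.444040, r_a2 = 47.576880
inv(α') = inv(16.774°) + 2·(+0.259+0.498)·tan α/(16+58) = 0.01482814  ⇒  α' = 19.96696°
a' = a·cos α / cos α' = 57.7200·cos 16.774°/cos 19.96696° = 58.798439
action lengths: √(r_a1²−r_b1²) = 8.114931, √(r_a2²−r_b2²) = 19.681586
base pitch p_b = π·m·cos α = 4.692355
CR = (8.114931 + 19.681586 − 58.798439·sin 19.96696°)/4.692355 = 1.644830
contact ratio ≈ 1.6448

1.6448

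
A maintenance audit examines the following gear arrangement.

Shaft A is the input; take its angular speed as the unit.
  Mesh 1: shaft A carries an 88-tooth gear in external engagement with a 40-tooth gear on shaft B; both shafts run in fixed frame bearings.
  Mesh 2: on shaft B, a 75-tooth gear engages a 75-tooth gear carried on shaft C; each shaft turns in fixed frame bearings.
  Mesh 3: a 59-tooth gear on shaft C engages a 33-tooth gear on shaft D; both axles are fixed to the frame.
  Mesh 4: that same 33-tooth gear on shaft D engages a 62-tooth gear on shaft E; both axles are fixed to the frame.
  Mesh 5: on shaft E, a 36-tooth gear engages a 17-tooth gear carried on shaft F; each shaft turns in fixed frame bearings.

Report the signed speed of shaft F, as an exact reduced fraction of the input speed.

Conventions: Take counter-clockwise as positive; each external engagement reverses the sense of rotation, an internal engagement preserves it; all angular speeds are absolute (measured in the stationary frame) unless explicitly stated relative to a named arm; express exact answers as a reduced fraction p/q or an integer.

-11682/2635

5-mesh fixed-axis compound train (all bearings frame-fixed)
mesh 1 [88T→40T]: |ω|/ω_in = 1×88/40 = 11/5, sense flips to −
mesh 2 [75T→75T]: |ω|/ω_in = (11/5)×75/75 = 11/5, sense flips to +
mesh 3 [59T→33T]: |ω|/ω_in = (11/5)×59/33 = 59/15, sense flips to −
mesh 4 [33T→62T]: |ω|/ω_in = (59/15)×33/62 = 649/310, sense flips to +
mesh 5 [36T→17T]: |ω|/ω_in = (649/310)×36/17 = 11682/2635, sense flips to −
signed output speed (× input speed) = -11682/2635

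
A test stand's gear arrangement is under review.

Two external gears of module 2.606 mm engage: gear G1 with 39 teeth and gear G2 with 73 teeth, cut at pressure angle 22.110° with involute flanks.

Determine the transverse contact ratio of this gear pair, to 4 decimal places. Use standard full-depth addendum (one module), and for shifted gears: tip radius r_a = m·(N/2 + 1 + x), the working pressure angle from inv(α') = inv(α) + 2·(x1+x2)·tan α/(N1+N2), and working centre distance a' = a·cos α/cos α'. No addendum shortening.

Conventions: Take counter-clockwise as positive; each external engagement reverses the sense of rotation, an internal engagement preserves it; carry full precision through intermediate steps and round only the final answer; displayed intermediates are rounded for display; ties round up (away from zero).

1.6561

single-mesh involute tooth geometry (39T engaging 73T at module 2.606)
base radii: r_b1 = 47.080068, r_b2 = 88.124230
tip radii: r_a1 = 53.423000, r_a2 = 97.725000
no profile shift: α' = α, a' = a
action lengths: √(r_a1²−r_b1²) = 25.248448, √(r_a2²−r_b2²) = 42.240925
base pitch p_b = π·m·cos α = 7.584943
CR = (25.248448 + 42.240925 − 145.936000·sin 22.11000°)/7.584943 = 1.656059
contact ratio ≈ 1.6561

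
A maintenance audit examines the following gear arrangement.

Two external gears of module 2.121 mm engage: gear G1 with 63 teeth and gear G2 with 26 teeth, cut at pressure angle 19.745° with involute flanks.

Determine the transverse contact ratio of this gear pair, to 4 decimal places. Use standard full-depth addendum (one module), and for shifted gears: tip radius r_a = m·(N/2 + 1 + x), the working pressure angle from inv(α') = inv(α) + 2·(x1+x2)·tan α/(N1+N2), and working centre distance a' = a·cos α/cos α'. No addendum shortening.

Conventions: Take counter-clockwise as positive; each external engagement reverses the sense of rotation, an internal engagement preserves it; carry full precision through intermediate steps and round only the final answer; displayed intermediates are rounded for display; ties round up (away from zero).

1.7192

class = single-mesh tooth geometry [involute pair 63T × 26T, m = 2.121]
base radii: r_b1 = 62.883351, r_b2 = 25.951859
tip radii: r_a1 = 68.932500, r_a2 = 29.694000
no profile shift: α' = α, a' = a
action lengths: √(r_a1²−r_b1²) = 28.237806, √(r_a2²−r_b2²) = 14.430337
base pitch p_b = π·m·cos α = 6.271552
CR = (28.237806 + 14.430337 − 94.384500·sin 19.74500°)/6.271552 = 1.719159
contact ratio ≈ 1.7192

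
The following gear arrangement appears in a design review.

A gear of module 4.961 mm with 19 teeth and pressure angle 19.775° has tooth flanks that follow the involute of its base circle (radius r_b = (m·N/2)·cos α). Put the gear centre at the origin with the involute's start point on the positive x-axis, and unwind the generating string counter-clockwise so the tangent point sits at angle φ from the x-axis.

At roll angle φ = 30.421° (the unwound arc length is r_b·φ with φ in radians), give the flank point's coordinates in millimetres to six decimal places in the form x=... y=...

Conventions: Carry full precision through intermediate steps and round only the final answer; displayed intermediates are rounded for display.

class = single-mesh tooth geometry [base-circle involute, m = 4.961, 19T]
pitch radius r_p = m·N/2 = 4.961·19/2 = 47.129500
base radius r_b = r_p·cos α = 47.129500·cos 19.775° = 44.350202
roll angle φ = 30.421° = 0.53094661 rad
x = r_b·(cos φ + φ·sin φ) = 50.167746
y = r_b·(sin φ − φ·cos φ) = 2.150969

x=50.167746 y=2.150969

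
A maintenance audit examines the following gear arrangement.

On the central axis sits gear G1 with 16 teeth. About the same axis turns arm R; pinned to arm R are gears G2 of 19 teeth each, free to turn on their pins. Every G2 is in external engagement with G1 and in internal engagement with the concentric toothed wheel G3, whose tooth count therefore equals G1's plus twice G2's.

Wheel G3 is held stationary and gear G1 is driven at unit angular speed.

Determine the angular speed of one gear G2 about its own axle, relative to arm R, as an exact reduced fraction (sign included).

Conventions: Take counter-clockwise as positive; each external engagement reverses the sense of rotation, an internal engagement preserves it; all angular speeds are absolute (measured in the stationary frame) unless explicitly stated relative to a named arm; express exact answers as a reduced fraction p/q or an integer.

-432/665

recognized (axles ride arm R): planetary set, 16/19/54 teeth
ring teeth: 16 + 2·19 = 54
16(ω_sun−ω_arm) = −54(ω_ring−ω_arm),  ω_ring = 0, ω_sun = 1
16(1−ω_arm) = −54(0−ω_arm)  ⇒  70·ω_arm = 16  ⇒  ω_arm = 8/35
sun–planet mesh: 16·(1−8/35) = −19·(ω_p−ω_arm)  ⇒  ω_p−ω_arm = -432/665
exact speed ratio = -432/665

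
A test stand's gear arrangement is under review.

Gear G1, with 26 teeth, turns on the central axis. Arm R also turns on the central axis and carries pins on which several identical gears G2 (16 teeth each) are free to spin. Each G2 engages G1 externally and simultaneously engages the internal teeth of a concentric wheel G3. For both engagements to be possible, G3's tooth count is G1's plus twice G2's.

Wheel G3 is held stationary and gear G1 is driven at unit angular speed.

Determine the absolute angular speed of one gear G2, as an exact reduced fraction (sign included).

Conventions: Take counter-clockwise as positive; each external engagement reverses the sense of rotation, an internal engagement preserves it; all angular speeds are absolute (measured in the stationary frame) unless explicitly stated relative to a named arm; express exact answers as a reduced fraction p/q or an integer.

recognized (axles ride arm R): planetary set, 26/16/58 teeth
ring teeth: 26 + 2·16 = 58
26(ω_sun−ω_arm) = −58(ω_ring−ω_arm),  ω_ring = 0, ω_sun = 1
26(1−ω_arm) = −58(0−ω_arm)  ⇒  84·ω_arm = 26  ⇒  ω_arm = 13/42
sun–planet mesh: 26·(1−13/42) = −16·(ω_p−ω_arm)  ⇒  ω_p−ω_arm = -377/336
ω_p = 13/42 − 377/336 = -13/16
exact speed ratio = -13/16

-13/16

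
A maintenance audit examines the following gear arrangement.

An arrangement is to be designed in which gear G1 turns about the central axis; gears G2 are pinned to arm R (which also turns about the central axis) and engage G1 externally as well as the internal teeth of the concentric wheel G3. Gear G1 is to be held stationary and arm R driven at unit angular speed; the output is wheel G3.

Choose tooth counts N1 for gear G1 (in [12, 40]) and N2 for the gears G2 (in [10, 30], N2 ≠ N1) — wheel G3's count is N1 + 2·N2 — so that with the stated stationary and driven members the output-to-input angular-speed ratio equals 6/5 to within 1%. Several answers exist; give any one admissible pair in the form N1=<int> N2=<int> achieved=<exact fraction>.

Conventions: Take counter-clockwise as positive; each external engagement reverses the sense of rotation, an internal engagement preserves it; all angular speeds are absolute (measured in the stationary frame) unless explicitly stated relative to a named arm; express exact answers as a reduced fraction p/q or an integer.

N1=12 N2=24 achieved=6/5

topology: planetary set — design target 6/5, arm = carrier (Willis)
Willis with ω_sun = 0: ω_ring/ω_arm = (N1+N3)/N3; set equal to 6/5  ⇒  N3/N1 = 1/(6/5 − 1) = 5
N3 = N1 + 2·N2  ⇒  N2/N1 = (N3/N1 − 1)/2 = (5 − 1)/2 = 2
smallest multiple with N1 ≥ 12 and N2 ≥ 10: k = 12  ⇒  N1 = 12·1 = 12, N2 = 12·2 = 24 (N1 ≤ 40, N2 ≤ 30, N2 ≠ N1 ✓), N3 = 12 + 2·24 = 60
check: (N1+N3)/N3 with N1 = 12, N3 = 60 gives 6/5; |achieved − target| = 0 ≤ 3/250 ✓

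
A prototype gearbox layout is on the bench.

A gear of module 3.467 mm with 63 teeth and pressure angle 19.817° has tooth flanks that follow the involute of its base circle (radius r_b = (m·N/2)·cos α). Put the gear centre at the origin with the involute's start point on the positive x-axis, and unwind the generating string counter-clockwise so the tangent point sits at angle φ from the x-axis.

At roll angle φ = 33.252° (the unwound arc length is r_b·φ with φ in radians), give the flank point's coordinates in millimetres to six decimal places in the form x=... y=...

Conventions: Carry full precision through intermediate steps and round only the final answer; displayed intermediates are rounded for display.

class = single-mesh tooth geometry [base-circle involute, m = 3.467, 63T]
pitch radius r_p = m·N/2 = 3.467·63/2 = 109.210500
base radius r_b = r_p·cos α = 109.210500·cos 19.817° = 102.743078
roll angle φ = 33.252° = 0.58035688 rad
x = r_b·(cos φ + φ·sin φ) = 118.615827
y = r_b·(sin φ − φ·cos φ) = 6.471694

x=118.615827 y=6.471694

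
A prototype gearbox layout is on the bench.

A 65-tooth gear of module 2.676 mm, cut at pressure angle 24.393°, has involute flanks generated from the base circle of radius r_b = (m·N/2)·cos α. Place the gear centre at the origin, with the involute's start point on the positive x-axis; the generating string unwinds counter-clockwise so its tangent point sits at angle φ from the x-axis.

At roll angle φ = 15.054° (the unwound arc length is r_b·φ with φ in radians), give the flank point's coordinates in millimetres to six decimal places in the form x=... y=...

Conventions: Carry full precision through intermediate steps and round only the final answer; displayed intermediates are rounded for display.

x=81.893488 y=0.475583

single-mesh involute tooth geometry (65T wheel at module 2.676)
pitch radius r_p = m·N/2 = 2.676·65/2 = 86.970000
base radius r_b = r_p·cos α = 86.970000·cos 24.393° = 79.206547
roll angle φ = 15.054° = 0.26274187 rad
x = r_b·(cos φ + φ·sin φ) = 81.893488
y = r_b·(sin φ − φ·cos φ) = 0.475583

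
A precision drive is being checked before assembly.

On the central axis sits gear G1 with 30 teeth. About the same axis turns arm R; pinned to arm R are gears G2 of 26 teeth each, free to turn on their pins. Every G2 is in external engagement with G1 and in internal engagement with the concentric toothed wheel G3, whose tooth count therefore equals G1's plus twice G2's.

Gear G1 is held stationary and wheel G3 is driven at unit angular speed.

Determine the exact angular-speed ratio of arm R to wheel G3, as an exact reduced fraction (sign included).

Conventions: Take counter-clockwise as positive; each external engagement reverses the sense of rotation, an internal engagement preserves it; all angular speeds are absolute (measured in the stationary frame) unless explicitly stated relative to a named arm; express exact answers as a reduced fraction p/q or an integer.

41/56

planetary set (30T centre, 26T on arm, 82T internal) — Willis relation
ring teeth: 30 + 2·26 = 82
30(ω_sun−ω_arm) = −82(ω_ring−ω_arm),  ω_sun = 0, ω_ring = 1
30(0−ω_arm) = −82(1−ω_arm)  ⇒  112·ω_arm = 82  ⇒  ω_arm = 41/56
ω_out/ω_in = 41/56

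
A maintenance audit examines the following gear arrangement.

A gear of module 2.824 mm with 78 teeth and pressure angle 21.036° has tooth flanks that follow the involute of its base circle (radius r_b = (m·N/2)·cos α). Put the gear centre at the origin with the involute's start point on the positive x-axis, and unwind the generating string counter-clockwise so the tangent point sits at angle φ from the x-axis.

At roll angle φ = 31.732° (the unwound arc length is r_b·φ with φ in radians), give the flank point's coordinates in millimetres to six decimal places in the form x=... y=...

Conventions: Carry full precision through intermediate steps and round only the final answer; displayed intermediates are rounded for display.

class = single-mesh tooth geometry [base-circle involute, m = 2.824, 78T]
pitch radius r_p = m·N/2 = 2.824·78/2 = 110.136000
base radius r_b = r_p·cos α = 110.136000·cos 21.036° = 102.795994
roll angle φ = 31.732° = 0.55382788 rad
x = r_b·(cos φ + φ·sin φ) = 117.372618
y = r_b·(sin φ − φ·cos φ) = 5.644163

x=117.372618 y=5.644163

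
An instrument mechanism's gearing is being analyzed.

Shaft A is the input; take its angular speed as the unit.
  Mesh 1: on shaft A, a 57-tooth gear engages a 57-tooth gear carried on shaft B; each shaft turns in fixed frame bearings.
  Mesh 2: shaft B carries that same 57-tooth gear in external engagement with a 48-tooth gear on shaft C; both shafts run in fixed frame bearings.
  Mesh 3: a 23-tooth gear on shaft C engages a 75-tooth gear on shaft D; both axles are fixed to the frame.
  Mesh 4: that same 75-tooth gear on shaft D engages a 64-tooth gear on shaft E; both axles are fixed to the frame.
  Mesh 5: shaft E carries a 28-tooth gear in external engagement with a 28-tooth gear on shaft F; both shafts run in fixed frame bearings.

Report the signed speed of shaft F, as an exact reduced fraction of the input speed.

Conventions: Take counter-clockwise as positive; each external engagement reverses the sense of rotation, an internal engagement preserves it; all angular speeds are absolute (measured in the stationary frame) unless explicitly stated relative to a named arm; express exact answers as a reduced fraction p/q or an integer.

-437/1024

5-mesh fixed-axis compound train (all bearings frame-fixed)
mesh 1 [57T→57T]: |ω|/ω_in = 1×57/57 = 1, sense flips to −
mesh 2 [57T→48T]: |ω|/ω_in = 1×57/48 = 19/16, sense flips to +
mesh 3 [23T→75T]: |ω|/ω_in = (19/16)×23/75 = 437/1200, sense flips to −
mesh 4 [75T→64T]: |ω|/ω_in = (437/1200)×75/64 = 437/1024, sense flips to +
mesh 5 [28T→28T]: |ω|/ω_in = (437/1024)×28/28 = 437/1024, sense flips to −
signed output speed (× input speed) = -437/1024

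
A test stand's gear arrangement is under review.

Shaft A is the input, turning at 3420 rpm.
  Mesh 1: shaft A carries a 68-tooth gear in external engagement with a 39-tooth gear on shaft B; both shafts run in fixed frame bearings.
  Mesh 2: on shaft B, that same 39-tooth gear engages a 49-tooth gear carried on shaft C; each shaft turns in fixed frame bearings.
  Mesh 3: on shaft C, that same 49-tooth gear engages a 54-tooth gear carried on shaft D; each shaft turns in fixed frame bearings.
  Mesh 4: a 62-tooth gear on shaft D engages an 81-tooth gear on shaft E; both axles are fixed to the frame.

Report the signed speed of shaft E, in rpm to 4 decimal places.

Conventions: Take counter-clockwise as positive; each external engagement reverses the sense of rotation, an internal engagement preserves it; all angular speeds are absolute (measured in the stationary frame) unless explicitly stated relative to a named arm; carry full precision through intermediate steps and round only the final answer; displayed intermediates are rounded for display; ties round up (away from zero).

4-mesh fixed-axis compound train (all bearings frame-fixed)
mesh 1 [68T→39T]: ω = 3420.0000×68/39 = 5963.0769 rpm, sense flips to −
mesh 2 [39T→49T]: ω = 5963.0769×39/49 = 4746.1224 rpm, sense flips to +
mesh 3 [49T→54T]: ω = 4746.1224×49/54 = 4306.6667 rpm, sense flips to −
mesh 4 [62T→81T]: ω = 4306.6667×62/81 = 3296.4609 rpm, sense flips to +
signed output speed = +3296.4609 rpm

+3296.4609 rpm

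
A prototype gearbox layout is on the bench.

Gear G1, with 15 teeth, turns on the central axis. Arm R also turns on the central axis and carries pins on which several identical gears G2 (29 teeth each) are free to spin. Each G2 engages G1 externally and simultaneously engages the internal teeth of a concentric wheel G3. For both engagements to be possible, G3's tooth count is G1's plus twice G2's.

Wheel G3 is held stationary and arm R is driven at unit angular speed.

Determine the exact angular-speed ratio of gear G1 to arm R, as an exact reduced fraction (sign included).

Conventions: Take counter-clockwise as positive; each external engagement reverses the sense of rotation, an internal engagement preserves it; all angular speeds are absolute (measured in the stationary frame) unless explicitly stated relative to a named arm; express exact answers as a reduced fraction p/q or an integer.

88/15

recognized (axles ride arm R): planetary set, 15/29/73 teeth
ring teeth: 15 + 2·29 = 73
15(ω_sun−ω_arm) = −73(ω_ring−ω_arm),  ω_ring = 0, ω_arm = 1
ω_sun = 1 − (73/15)(0−1) = 88/15
ω_out/ω_in = 88/15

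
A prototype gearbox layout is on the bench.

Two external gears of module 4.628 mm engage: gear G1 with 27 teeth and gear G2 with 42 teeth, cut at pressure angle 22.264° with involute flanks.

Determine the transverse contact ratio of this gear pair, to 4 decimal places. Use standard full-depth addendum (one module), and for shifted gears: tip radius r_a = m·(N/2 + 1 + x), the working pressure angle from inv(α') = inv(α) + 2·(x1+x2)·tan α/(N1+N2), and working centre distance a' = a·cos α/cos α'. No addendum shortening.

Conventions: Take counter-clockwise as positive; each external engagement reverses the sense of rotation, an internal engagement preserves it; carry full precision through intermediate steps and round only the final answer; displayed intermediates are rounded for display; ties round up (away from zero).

1.5817

single-mesh involute tooth geometry (27T engaging 42T at module 4.628)
base radii: r_b1 = 57.820137, r_b2 = 89.942436
tip radii: r_a1 = 67.106000, r_a2 = 101.816000
no profile shift: α' = α, a' = a
action lengths: √(r_a1²−r_b1²) = 34.059462, √(r_a2²−r_b2²) = 47.716413
base pitch p_b = π·m·cos α = 13.455357
CR = (34.059462 + 47.716413 − 159.666000·sin 22.26400°)/13.455357 = 1.581709
contact ratio ≈ 1.5817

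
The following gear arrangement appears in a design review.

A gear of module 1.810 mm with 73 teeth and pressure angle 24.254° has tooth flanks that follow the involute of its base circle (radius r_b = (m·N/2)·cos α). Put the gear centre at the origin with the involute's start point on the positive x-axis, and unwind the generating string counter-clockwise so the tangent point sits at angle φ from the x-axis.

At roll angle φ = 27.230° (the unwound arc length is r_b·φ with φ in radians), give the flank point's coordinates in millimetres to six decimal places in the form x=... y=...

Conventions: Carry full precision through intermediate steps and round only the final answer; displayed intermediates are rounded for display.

recognized (one wheel, involute flank): single-mesh tooth geometry, m = 1.810, N = 73
pitch radius r_p = m·N/2 = 1.810·73/2 = 66.065000
base radius r_b = r_p·cos α = 66.065000·cos 24.254° = 60.233665
roll angle φ = 27.230° = 0.47525316 rad
x = r_b·(cos φ + φ·sin φ) = 66.656708
y = r_b·(sin φ − φ·cos φ) = 2.106939

x=66.656708 y=2.106939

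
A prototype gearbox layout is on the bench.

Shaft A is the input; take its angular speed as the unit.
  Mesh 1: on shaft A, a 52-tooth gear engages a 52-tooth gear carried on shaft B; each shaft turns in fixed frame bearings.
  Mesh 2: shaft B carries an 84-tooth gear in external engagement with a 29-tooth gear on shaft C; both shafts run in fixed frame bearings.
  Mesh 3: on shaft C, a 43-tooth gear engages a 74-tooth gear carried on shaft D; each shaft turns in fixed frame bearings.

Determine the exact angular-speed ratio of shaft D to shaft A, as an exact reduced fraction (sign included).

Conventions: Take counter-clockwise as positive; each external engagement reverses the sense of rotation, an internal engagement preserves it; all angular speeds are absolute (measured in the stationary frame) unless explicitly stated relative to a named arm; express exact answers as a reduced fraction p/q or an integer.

class = fixed-axis compound train [3 meshes; 3 ratios multiply, 3 sense flips]
mesh 1 [52T→52T]: running ratio 1, sense −
mesh 2 [84T→29T]: running ratio 84/29, sense +
mesh 3 [43T→74T]: running ratio 1806/1073, sense −
ω_out/ω_in = -1806/1073

-1806/1073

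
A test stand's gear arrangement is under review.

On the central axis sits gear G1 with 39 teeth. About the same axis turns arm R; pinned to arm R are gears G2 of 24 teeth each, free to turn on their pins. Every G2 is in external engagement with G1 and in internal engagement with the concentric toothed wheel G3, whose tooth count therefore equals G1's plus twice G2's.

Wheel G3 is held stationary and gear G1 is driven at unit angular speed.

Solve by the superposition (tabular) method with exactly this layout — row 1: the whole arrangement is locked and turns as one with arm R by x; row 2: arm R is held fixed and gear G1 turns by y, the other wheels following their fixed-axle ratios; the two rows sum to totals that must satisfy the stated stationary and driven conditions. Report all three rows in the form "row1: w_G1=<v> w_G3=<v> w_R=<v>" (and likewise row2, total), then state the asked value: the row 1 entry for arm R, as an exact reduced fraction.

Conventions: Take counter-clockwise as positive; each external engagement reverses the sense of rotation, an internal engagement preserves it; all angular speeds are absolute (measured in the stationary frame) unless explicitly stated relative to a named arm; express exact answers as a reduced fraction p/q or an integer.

row1: w_G1=13/42 w_G3=13/42 w_R=13/42
row2: w_G1=29/42 w_G3=-13/42 w_R=0
total: w_G1=1 w_G3=0 w_R=13/42
asked value: 13/42

class = planetary set [G3 = 39+2·24 = 87; Willis about the carrier]
row 1 (train locked, turned with arm): all members turn x
row 2: sun turns y, ring = −(39/87)·y, arm 0
boundary: total ω_ring = x − (39/87)·y = 0 and total ω_sun = x + y = 1  ⇒  y = 29/42, x = 13/42
row 2 ring = −(39/87)·29/42 = -13/42
totals (row 1 + row 2): sun 13/42 + 29/42 = 1, ring 13/42 + (-13/42) = 0, arm 13/42 + 0 = 13/42
asked cell (row1, arm) = 13/42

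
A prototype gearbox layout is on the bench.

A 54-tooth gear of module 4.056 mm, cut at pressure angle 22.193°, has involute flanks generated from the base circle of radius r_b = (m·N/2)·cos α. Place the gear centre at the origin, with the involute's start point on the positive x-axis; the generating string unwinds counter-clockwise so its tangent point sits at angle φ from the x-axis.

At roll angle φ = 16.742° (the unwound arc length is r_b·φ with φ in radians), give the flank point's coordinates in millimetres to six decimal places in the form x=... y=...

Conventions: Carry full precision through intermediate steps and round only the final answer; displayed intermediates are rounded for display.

class = single-mesh tooth geometry [base-circle involute, m = 4.056, 54T]
pitch radius r_p = m·N/2 = 4.056·54/2 = 109.512000
base radius r_b = r_p·cos α = 109.512000·cos 22.193° = 101.398994
roll angle φ = 16.742° = 0.29220302 rad
x = r_b·(cos φ + φ·sin φ) = 105.635884
y = r_b·(sin φ − φ·cos φ) = 0.836092

x=105.635884 y=0.836092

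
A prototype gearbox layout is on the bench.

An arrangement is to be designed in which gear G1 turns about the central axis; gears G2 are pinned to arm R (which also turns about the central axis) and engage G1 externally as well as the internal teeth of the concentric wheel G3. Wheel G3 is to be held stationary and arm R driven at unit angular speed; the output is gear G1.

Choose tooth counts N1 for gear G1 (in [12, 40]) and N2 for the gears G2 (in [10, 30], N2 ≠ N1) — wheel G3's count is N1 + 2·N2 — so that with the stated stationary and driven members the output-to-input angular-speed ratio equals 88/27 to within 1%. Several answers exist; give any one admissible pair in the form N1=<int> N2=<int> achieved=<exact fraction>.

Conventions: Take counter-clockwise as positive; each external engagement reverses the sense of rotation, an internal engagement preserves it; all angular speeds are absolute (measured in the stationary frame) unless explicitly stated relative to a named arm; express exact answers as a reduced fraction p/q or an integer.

N1=27 N2=17 achieved=88/27

design class (target 88/27): planetary set
Willis with ω_ring = 0: ω_sun/ω_arm = (N1+N3)/N1; set equal to 88/27  ⇒  N3/N1 = 88/27 − 1 = 61/27
N3 = N1 + 2·N2  ⇒  N2/N1 = (N3/N1 − 1)/2 = (61/27 − 1)/2 = 17/27
smallest multiple with N1 ≥ 12 and N2 ≥ 10: k = 1  ⇒  N1 = 1·27 = 27, N2 = 1·17 = 17 (N1 ≤ 40, N2 ≤ 30, N2 ≠ N1 ✓), N3 = 27 + 2·17 = 61
check: (N1+N3)/N1 with N1 = 27, N3 = 61 gives 88/27; |achieved − target| = 0 ≤ 22/675 ✓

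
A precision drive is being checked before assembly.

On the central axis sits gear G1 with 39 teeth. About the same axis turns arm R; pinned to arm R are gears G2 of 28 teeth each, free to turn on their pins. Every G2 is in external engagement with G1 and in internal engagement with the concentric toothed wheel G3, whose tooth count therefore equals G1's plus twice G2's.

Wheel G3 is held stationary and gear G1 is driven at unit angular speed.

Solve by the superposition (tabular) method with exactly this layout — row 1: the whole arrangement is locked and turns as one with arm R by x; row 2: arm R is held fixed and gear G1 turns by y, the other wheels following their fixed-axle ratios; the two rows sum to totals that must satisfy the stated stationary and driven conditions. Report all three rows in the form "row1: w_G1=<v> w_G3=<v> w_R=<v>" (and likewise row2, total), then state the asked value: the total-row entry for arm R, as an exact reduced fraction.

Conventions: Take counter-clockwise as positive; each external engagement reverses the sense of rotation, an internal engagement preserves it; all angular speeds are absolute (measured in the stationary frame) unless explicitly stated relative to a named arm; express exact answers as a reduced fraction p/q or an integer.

row1: w_G1=39/134 w_G3=39/134 w_R=39/134
row2: w_G1=95/134 w_G3=-39/134 w_R=0
total: w_G1=1 w_G3=0 w_R=39/134
asked value: 39/134

recognized (axles ride arm R): planetary set, 39/28/95 teeth
row 1 — lock + rotate with arm: ω_sun = ω_ring = ω_arm = x
row 2 (arm held, sun turns y): ω_ring = −(39/95)·y, ω_arm = 0
boundary: total ω_ring = x − (39/95)·y = 0 and total ω_sun = x + y = 1  ⇒  y = 95/134, x = 39/134
row 2 ring = −(39/95)·95/134 = -39/134
totals (row 1 + row 2): sun 39/134 + 95/134 = 1, ring 39/134 + (-39/134) = 0, arm 39/134 + 0 = 39/134
asked cell (total, arm) = 39/134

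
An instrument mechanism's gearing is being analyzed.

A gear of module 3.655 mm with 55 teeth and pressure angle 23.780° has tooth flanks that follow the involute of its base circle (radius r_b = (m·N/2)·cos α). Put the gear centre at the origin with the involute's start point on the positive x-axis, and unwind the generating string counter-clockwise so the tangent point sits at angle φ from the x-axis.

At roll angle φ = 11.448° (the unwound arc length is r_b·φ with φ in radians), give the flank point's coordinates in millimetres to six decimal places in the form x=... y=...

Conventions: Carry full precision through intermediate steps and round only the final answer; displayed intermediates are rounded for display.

x=93.796754 y=0.243587

single-mesh involute tooth geometry (55T wheel at module 3.655)
pitch radius r_p = m·N/2 = 3.655·55/2 = 100.512500
base radius r_b = r_p·cos α = 100.512500·cos 23.780° = 91.979037
roll angle φ = 11.448° = 0.19980529 rad
x = r_b·(cos φ + φ·sin φ) = 93.796754
y = r_b·(sin φ − φ·cos φ) = 0.243587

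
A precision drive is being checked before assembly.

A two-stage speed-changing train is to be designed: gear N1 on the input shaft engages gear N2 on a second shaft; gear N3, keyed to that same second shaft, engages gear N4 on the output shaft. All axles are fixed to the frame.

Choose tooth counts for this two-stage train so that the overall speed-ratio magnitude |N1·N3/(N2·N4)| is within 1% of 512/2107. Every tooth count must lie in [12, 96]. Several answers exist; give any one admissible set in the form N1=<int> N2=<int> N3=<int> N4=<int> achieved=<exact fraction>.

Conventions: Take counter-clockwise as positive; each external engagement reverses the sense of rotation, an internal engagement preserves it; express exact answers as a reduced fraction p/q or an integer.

2-stage fixed-axis compound train for ratio 512/2107
target = 512/2107 in lowest terms: an exact hit needs N1·N3 = k·512 and N2·N4 = k·2107 for one integer k, every count in [12, 96]; additionally prefer no 1:1 stage (N1 ≠ N2, N3 ≠ N4)
k = 1: N1·N3 = 512 = 16·32, N2·N4 = 2107 = 43·49
achieved = 16·32/(43·49) = 512/2107; |achieved − target| = 0 ≤ 128/52675 ✓

N1=16 N2=43 N3=32 N4=49 achieved=512/2107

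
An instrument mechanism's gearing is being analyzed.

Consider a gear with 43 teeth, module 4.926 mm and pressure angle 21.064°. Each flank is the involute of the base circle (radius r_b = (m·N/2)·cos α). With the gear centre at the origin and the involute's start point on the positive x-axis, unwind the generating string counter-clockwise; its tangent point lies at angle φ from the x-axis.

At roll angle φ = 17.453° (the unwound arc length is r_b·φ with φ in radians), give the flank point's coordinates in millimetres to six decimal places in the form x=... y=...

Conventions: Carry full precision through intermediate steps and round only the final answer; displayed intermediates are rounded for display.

x=103.311544 y=0.922538

single-mesh involute tooth geometry (43T wheel at module 4.926)
pitch radius r_p = m·N/2 = 4.926·43/2 = 105.909000
base radius r_b = r_p·cos α = 105.909000·cos 21.064° = 98.832112
roll angle φ = 17.453° = 0.30461231 rad
x = r_b·(cos φ + φ·sin φ) = 103.311544
y = r_b·(sin φ − φ·cos φ) = 0.922538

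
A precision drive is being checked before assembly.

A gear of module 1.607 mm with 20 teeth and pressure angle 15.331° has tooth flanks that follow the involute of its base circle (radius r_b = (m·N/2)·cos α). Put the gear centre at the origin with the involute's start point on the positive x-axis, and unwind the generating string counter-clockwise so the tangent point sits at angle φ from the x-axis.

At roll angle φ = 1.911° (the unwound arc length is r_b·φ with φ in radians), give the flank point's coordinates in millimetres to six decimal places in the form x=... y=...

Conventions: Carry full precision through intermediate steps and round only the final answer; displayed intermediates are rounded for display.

x=15.506759 y=0.000192

topology: single-mesh involute geometry — m = 1.607, N = 20
pitch radius r_p = m·N/2 = 1.607·20/2 = 16.070000
base radius r_b = r_p·cos α = 16.070000·cos 15.331° = 15.498141
roll angle φ = 1.911° = 0.03335324 rad
x = r_b·(cos φ + φ·sin φ) = 15.506759
y = r_b·(sin φ − φ·cos φ) = 0.000192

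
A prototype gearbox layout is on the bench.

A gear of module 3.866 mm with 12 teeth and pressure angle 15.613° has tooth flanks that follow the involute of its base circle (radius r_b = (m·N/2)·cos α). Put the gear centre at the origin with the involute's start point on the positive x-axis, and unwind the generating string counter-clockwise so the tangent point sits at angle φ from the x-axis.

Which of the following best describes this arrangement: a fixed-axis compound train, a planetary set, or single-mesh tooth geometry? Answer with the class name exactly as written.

topology: single-mesh involute geometry — m = 3.866, N = 12
classification: single-mesh tooth geometry

single-mesh tooth geometry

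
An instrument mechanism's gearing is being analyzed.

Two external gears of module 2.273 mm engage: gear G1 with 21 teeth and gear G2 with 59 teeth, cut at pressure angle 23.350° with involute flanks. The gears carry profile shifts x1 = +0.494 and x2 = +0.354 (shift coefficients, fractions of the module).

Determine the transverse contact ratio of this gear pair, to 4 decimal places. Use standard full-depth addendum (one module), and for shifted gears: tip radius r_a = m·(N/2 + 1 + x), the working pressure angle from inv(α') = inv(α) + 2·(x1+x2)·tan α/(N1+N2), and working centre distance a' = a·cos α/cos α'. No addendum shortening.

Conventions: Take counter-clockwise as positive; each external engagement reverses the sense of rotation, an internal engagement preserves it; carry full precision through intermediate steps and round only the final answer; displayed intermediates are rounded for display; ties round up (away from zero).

topology: single-mesh involute geometry — m = 2.273, 21T/59T pair
base radii: r_b1 = 21.911854, r_b2 = 61.561876
tip radii: r_a1 = 27.262362, r_a2 = 70.131142
inv(α') = inv(23.350°) + 2·(+0.494+0.354)·tan α/(21+59) = 0.03332067  ⇒  α' = 25.84813°
a' = a·cos α / cos α' = 90.9200·cos 23.350°/cos 25.84813° = 92.753448
action lengths: √(r_a1²−r_b1²) = 16.220574, √(r_a2²−r_b2²) = 33.593341
base pitch p_b = π·m·cos α = 6.556011
CR = (16.220574 + 33.593341 − 92.753448·sin 25.84813°)/6.556011 = 1.429924
contact ratio ≈ 1.4299

1.4299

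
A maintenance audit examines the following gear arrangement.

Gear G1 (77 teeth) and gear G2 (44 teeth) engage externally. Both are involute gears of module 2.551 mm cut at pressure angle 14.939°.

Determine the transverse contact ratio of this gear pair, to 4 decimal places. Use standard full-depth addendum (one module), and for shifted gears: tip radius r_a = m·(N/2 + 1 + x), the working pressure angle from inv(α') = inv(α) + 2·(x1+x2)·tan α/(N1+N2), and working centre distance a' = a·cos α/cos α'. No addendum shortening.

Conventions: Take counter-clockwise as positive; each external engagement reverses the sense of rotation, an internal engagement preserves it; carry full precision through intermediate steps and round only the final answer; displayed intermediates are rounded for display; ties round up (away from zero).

2.1327

recognized (one external pair, fixed centres): single-mesh tooth geometry, m = 2.551, N1 = 77, N2 = 44
base radii: r_b1 = 94.893965, r_b2 = 54.225123
tip radii: r_a1 = 100.764500, r_a2 = 58.673000
no profile shift: α' = α, a' = a
action lengths: √(r_a1²−r_b1²) = 33.891294, √(r_a2²−r_b2²) = 22.408859
base pitch p_b = π·m·cos α = 7.743329
CR = (33.891294 + 22.408859 − 154.335500·sin 14.93900°)/7.743329 = 2.132664
contact ratio ≈ 2.1327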